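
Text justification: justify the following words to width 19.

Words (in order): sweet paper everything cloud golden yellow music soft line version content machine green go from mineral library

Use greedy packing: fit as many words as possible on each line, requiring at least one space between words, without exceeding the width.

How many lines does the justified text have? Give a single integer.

Line 1: ['sweet', 'paper'] (min_width=11, slack=8)
Line 2: ['everything', 'cloud'] (min_width=16, slack=3)
Line 3: ['golden', 'yellow', 'music'] (min_width=19, slack=0)
Line 4: ['soft', 'line', 'version'] (min_width=17, slack=2)
Line 5: ['content', 'machine'] (min_width=15, slack=4)
Line 6: ['green', 'go', 'from'] (min_width=13, slack=6)
Line 7: ['mineral', 'library'] (min_width=15, slack=4)
Total lines: 7

Answer: 7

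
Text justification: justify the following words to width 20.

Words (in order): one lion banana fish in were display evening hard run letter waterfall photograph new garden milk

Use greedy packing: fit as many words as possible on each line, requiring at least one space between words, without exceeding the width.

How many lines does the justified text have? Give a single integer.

Line 1: ['one', 'lion', 'banana', 'fish'] (min_width=20, slack=0)
Line 2: ['in', 'were', 'display'] (min_width=15, slack=5)
Line 3: ['evening', 'hard', 'run'] (min_width=16, slack=4)
Line 4: ['letter', 'waterfall'] (min_width=16, slack=4)
Line 5: ['photograph', 'new'] (min_width=14, slack=6)
Line 6: ['garden', 'milk'] (min_width=11, slack=9)
Total lines: 6

Answer: 6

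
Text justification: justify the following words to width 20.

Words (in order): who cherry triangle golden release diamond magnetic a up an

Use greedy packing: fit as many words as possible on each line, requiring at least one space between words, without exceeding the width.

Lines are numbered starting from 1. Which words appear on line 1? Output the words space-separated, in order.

Line 1: ['who', 'cherry', 'triangle'] (min_width=19, slack=1)
Line 2: ['golden', 'release'] (min_width=14, slack=6)
Line 3: ['diamond', 'magnetic', 'a'] (min_width=18, slack=2)
Line 4: ['up', 'an'] (min_width=5, slack=15)

Answer: who cherry triangle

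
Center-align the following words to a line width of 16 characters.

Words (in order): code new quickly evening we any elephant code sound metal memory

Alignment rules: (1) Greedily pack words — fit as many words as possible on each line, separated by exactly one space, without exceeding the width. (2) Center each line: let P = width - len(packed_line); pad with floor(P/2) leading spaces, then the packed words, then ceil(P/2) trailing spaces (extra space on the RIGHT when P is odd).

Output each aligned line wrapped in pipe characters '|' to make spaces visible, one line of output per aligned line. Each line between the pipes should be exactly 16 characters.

Answer: |code new quickly|
| evening we any |
| elephant code  |
|  sound metal   |
|     memory     |

Derivation:
Line 1: ['code', 'new', 'quickly'] (min_width=16, slack=0)
Line 2: ['evening', 'we', 'any'] (min_width=14, slack=2)
Line 3: ['elephant', 'code'] (min_width=13, slack=3)
Line 4: ['sound', 'metal'] (min_width=11, slack=5)
Line 5: ['memory'] (min_width=6, slack=10)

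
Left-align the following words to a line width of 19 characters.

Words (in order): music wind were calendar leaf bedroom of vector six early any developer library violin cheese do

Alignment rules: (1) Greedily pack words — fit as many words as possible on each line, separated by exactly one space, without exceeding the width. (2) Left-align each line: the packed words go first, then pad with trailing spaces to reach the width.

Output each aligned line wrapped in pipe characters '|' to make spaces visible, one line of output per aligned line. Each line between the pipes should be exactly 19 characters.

Answer: |music wind were    |
|calendar leaf      |
|bedroom of vector  |
|six early any      |
|developer library  |
|violin cheese do   |

Derivation:
Line 1: ['music', 'wind', 'were'] (min_width=15, slack=4)
Line 2: ['calendar', 'leaf'] (min_width=13, slack=6)
Line 3: ['bedroom', 'of', 'vector'] (min_width=17, slack=2)
Line 4: ['six', 'early', 'any'] (min_width=13, slack=6)
Line 5: ['developer', 'library'] (min_width=17, slack=2)
Line 6: ['violin', 'cheese', 'do'] (min_width=16, slack=3)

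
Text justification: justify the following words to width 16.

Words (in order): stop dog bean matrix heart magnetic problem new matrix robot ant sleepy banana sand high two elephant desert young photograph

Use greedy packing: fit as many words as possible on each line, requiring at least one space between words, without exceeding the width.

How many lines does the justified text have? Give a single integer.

Line 1: ['stop', 'dog', 'bean'] (min_width=13, slack=3)
Line 2: ['matrix', 'heart'] (min_width=12, slack=4)
Line 3: ['magnetic', 'problem'] (min_width=16, slack=0)
Line 4: ['new', 'matrix', 'robot'] (min_width=16, slack=0)
Line 5: ['ant', 'sleepy'] (min_width=10, slack=6)
Line 6: ['banana', 'sand', 'high'] (min_width=16, slack=0)
Line 7: ['two', 'elephant'] (min_width=12, slack=4)
Line 8: ['desert', 'young'] (min_width=12, slack=4)
Line 9: ['photograph'] (min_width=10, slack=6)
Total lines: 9

Answer: 9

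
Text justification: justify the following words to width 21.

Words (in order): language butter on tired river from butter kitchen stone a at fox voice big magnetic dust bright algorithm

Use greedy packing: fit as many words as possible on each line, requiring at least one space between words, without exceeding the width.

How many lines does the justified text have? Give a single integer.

Answer: 6

Derivation:
Line 1: ['language', 'butter', 'on'] (min_width=18, slack=3)
Line 2: ['tired', 'river', 'from'] (min_width=16, slack=5)
Line 3: ['butter', 'kitchen', 'stone'] (min_width=20, slack=1)
Line 4: ['a', 'at', 'fox', 'voice', 'big'] (min_width=18, slack=3)
Line 5: ['magnetic', 'dust', 'bright'] (min_width=20, slack=1)
Line 6: ['algorithm'] (min_width=9, slack=12)
Total lines: 6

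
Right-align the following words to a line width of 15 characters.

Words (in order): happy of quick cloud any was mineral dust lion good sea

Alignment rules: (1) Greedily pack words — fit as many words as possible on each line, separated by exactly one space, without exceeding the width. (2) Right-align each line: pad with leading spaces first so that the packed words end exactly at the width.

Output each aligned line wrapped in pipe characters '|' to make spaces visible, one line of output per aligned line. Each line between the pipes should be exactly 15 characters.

Line 1: ['happy', 'of', 'quick'] (min_width=14, slack=1)
Line 2: ['cloud', 'any', 'was'] (min_width=13, slack=2)
Line 3: ['mineral', 'dust'] (min_width=12, slack=3)
Line 4: ['lion', 'good', 'sea'] (min_width=13, slack=2)

Answer: | happy of quick|
|  cloud any was|
|   mineral dust|
|  lion good sea|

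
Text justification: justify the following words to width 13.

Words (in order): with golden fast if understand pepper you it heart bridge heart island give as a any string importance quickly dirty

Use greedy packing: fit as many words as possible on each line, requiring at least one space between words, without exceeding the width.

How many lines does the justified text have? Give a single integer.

Line 1: ['with', 'golden'] (min_width=11, slack=2)
Line 2: ['fast', 'if'] (min_width=7, slack=6)
Line 3: ['understand'] (min_width=10, slack=3)
Line 4: ['pepper', 'you', 'it'] (min_width=13, slack=0)
Line 5: ['heart', 'bridge'] (min_width=12, slack=1)
Line 6: ['heart', 'island'] (min_width=12, slack=1)
Line 7: ['give', 'as', 'a', 'any'] (min_width=13, slack=0)
Line 8: ['string'] (min_width=6, slack=7)
Line 9: ['importance'] (min_width=10, slack=3)
Line 10: ['quickly', 'dirty'] (min_width=13, slack=0)
Total lines: 10

Answer: 10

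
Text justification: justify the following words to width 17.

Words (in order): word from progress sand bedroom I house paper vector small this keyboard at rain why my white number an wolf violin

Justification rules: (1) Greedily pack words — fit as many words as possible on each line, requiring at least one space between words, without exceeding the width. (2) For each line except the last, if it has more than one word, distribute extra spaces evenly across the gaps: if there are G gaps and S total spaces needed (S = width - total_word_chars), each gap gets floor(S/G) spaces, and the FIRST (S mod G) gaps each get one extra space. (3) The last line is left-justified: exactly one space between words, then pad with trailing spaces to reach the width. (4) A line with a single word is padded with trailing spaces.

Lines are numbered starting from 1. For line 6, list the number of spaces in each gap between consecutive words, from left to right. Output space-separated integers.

Answer: 2 1

Derivation:
Line 1: ['word', 'from'] (min_width=9, slack=8)
Line 2: ['progress', 'sand'] (min_width=13, slack=4)
Line 3: ['bedroom', 'I', 'house'] (min_width=15, slack=2)
Line 4: ['paper', 'vector'] (min_width=12, slack=5)
Line 5: ['small', 'this'] (min_width=10, slack=7)
Line 6: ['keyboard', 'at', 'rain'] (min_width=16, slack=1)
Line 7: ['why', 'my', 'white'] (min_width=12, slack=5)
Line 8: ['number', 'an', 'wolf'] (min_width=14, slack=3)
Line 9: ['violin'] (min_width=6, slack=11)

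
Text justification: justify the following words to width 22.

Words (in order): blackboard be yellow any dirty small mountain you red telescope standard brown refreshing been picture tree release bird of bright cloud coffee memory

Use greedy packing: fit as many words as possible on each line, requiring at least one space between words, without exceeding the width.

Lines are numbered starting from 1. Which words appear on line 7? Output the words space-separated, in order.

Answer: bird of bright cloud

Derivation:
Line 1: ['blackboard', 'be', 'yellow'] (min_width=20, slack=2)
Line 2: ['any', 'dirty', 'small'] (min_width=15, slack=7)
Line 3: ['mountain', 'you', 'red'] (min_width=16, slack=6)
Line 4: ['telescope', 'standard'] (min_width=18, slack=4)
Line 5: ['brown', 'refreshing', 'been'] (min_width=21, slack=1)
Line 6: ['picture', 'tree', 'release'] (min_width=20, slack=2)
Line 7: ['bird', 'of', 'bright', 'cloud'] (min_width=20, slack=2)
Line 8: ['coffee', 'memory'] (min_width=13, slack=9)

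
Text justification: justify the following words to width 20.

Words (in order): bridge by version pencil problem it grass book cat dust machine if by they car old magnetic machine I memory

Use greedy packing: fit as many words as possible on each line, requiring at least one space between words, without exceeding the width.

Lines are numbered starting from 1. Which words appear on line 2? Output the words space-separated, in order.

Answer: pencil problem it

Derivation:
Line 1: ['bridge', 'by', 'version'] (min_width=17, slack=3)
Line 2: ['pencil', 'problem', 'it'] (min_width=17, slack=3)
Line 3: ['grass', 'book', 'cat', 'dust'] (min_width=19, slack=1)
Line 4: ['machine', 'if', 'by', 'they'] (min_width=18, slack=2)
Line 5: ['car', 'old', 'magnetic'] (min_width=16, slack=4)
Line 6: ['machine', 'I', 'memory'] (min_width=16, slack=4)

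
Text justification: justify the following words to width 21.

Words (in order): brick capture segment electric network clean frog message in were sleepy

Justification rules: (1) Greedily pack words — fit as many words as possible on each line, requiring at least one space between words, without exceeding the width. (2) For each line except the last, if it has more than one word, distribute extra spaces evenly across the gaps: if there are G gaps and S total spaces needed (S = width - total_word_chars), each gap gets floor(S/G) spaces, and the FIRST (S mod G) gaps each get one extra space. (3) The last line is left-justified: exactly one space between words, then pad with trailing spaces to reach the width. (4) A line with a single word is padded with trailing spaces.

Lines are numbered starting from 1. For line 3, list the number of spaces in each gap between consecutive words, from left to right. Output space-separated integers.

Answer: 1 1 1

Derivation:
Line 1: ['brick', 'capture', 'segment'] (min_width=21, slack=0)
Line 2: ['electric', 'network'] (min_width=16, slack=5)
Line 3: ['clean', 'frog', 'message', 'in'] (min_width=21, slack=0)
Line 4: ['were', 'sleepy'] (min_width=11, slack=10)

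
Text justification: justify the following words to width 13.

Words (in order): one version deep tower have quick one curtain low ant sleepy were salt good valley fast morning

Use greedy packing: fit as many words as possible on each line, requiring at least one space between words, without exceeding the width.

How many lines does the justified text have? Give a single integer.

Line 1: ['one', 'version'] (min_width=11, slack=2)
Line 2: ['deep', 'tower'] (min_width=10, slack=3)
Line 3: ['have', 'quick'] (min_width=10, slack=3)
Line 4: ['one', 'curtain'] (min_width=11, slack=2)
Line 5: ['low', 'ant'] (min_width=7, slack=6)
Line 6: ['sleepy', 'were'] (min_width=11, slack=2)
Line 7: ['salt', 'good'] (min_width=9, slack=4)
Line 8: ['valley', 'fast'] (min_width=11, slack=2)
Line 9: ['morning'] (min_width=7, slack=6)
Total lines: 9

Answer: 9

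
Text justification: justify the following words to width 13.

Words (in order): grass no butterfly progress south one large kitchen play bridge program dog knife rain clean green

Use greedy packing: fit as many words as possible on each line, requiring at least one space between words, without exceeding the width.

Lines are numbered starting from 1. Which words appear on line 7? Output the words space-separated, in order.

Answer: program dog

Derivation:
Line 1: ['grass', 'no'] (min_width=8, slack=5)
Line 2: ['butterfly'] (min_width=9, slack=4)
Line 3: ['progress'] (min_width=8, slack=5)
Line 4: ['south', 'one'] (min_width=9, slack=4)
Line 5: ['large', 'kitchen'] (min_width=13, slack=0)
Line 6: ['play', 'bridge'] (min_width=11, slack=2)
Line 7: ['program', 'dog'] (min_width=11, slack=2)
Line 8: ['knife', 'rain'] (min_width=10, slack=3)
Line 9: ['clean', 'green'] (min_width=11, slack=2)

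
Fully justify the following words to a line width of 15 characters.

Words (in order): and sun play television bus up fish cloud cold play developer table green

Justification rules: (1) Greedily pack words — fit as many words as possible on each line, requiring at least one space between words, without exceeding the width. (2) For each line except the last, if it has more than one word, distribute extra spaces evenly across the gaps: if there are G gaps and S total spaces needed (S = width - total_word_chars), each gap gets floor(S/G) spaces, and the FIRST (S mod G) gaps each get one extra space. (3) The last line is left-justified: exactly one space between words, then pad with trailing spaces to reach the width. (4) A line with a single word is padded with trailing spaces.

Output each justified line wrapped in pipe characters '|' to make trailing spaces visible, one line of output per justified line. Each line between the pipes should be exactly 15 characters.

Line 1: ['and', 'sun', 'play'] (min_width=12, slack=3)
Line 2: ['television', 'bus'] (min_width=14, slack=1)
Line 3: ['up', 'fish', 'cloud'] (min_width=13, slack=2)
Line 4: ['cold', 'play'] (min_width=9, slack=6)
Line 5: ['developer', 'table'] (min_width=15, slack=0)
Line 6: ['green'] (min_width=5, slack=10)

Answer: |and   sun  play|
|television  bus|
|up  fish  cloud|
|cold       play|
|developer table|
|green          |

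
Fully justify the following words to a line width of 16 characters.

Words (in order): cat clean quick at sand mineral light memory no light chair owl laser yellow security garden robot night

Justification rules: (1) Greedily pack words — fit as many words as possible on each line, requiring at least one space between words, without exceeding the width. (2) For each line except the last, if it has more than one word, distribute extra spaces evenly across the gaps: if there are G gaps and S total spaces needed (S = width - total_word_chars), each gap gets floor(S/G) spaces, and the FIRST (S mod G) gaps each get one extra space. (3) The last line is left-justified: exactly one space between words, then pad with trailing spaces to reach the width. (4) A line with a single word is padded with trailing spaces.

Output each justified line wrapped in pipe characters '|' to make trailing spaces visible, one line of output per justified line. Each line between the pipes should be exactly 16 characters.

Answer: |cat  clean quick|
|at  sand mineral|
|light  memory no|
|light  chair owl|
|laser     yellow|
|security  garden|
|robot night     |

Derivation:
Line 1: ['cat', 'clean', 'quick'] (min_width=15, slack=1)
Line 2: ['at', 'sand', 'mineral'] (min_width=15, slack=1)
Line 3: ['light', 'memory', 'no'] (min_width=15, slack=1)
Line 4: ['light', 'chair', 'owl'] (min_width=15, slack=1)
Line 5: ['laser', 'yellow'] (min_width=12, slack=4)
Line 6: ['security', 'garden'] (min_width=15, slack=1)
Line 7: ['robot', 'night'] (min_width=11, slack=5)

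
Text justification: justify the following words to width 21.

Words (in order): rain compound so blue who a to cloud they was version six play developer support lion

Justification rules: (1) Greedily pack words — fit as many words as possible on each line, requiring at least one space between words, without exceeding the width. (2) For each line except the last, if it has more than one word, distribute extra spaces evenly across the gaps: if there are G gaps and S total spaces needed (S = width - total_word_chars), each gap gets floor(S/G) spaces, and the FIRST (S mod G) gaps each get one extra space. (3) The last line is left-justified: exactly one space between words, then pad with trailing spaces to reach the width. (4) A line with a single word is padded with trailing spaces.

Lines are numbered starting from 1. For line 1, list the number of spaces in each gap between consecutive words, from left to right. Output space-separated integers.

Answer: 1 1 1

Derivation:
Line 1: ['rain', 'compound', 'so', 'blue'] (min_width=21, slack=0)
Line 2: ['who', 'a', 'to', 'cloud', 'they'] (min_width=19, slack=2)
Line 3: ['was', 'version', 'six', 'play'] (min_width=20, slack=1)
Line 4: ['developer', 'support'] (min_width=17, slack=4)
Line 5: ['lion'] (min_width=4, slack=17)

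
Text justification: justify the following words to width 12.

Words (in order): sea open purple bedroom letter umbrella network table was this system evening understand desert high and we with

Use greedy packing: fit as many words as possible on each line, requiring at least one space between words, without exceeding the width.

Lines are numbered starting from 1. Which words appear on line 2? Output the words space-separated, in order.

Answer: purple

Derivation:
Line 1: ['sea', 'open'] (min_width=8, slack=4)
Line 2: ['purple'] (min_width=6, slack=6)
Line 3: ['bedroom'] (min_width=7, slack=5)
Line 4: ['letter'] (min_width=6, slack=6)
Line 5: ['umbrella'] (min_width=8, slack=4)
Line 6: ['network'] (min_width=7, slack=5)
Line 7: ['table', 'was'] (min_width=9, slack=3)
Line 8: ['this', 'system'] (min_width=11, slack=1)
Line 9: ['evening'] (min_width=7, slack=5)
Line 10: ['understand'] (min_width=10, slack=2)
Line 11: ['desert', 'high'] (min_width=11, slack=1)
Line 12: ['and', 'we', 'with'] (min_width=11, slack=1)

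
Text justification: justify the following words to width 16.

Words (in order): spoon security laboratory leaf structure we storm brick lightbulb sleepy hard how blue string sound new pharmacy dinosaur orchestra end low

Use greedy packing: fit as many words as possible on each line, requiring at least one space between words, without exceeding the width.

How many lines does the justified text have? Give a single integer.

Line 1: ['spoon', 'security'] (min_width=14, slack=2)
Line 2: ['laboratory', 'leaf'] (min_width=15, slack=1)
Line 3: ['structure', 'we'] (min_width=12, slack=4)
Line 4: ['storm', 'brick'] (min_width=11, slack=5)
Line 5: ['lightbulb', 'sleepy'] (min_width=16, slack=0)
Line 6: ['hard', 'how', 'blue'] (min_width=13, slack=3)
Line 7: ['string', 'sound', 'new'] (min_width=16, slack=0)
Line 8: ['pharmacy'] (min_width=8, slack=8)
Line 9: ['dinosaur'] (min_width=8, slack=8)
Line 10: ['orchestra', 'end'] (min_width=13, slack=3)
Line 11: ['low'] (min_width=3, slack=13)
Total lines: 11

Answer: 11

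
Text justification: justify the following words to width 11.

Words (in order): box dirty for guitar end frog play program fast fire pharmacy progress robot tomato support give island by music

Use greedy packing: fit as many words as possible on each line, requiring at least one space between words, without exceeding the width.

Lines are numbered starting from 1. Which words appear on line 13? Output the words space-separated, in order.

Line 1: ['box', 'dirty'] (min_width=9, slack=2)
Line 2: ['for', 'guitar'] (min_width=10, slack=1)
Line 3: ['end', 'frog'] (min_width=8, slack=3)
Line 4: ['play'] (min_width=4, slack=7)
Line 5: ['program'] (min_width=7, slack=4)
Line 6: ['fast', 'fire'] (min_width=9, slack=2)
Line 7: ['pharmacy'] (min_width=8, slack=3)
Line 8: ['progress'] (min_width=8, slack=3)
Line 9: ['robot'] (min_width=5, slack=6)
Line 10: ['tomato'] (min_width=6, slack=5)
Line 11: ['support'] (min_width=7, slack=4)
Line 12: ['give', 'island'] (min_width=11, slack=0)
Line 13: ['by', 'music'] (min_width=8, slack=3)

Answer: by music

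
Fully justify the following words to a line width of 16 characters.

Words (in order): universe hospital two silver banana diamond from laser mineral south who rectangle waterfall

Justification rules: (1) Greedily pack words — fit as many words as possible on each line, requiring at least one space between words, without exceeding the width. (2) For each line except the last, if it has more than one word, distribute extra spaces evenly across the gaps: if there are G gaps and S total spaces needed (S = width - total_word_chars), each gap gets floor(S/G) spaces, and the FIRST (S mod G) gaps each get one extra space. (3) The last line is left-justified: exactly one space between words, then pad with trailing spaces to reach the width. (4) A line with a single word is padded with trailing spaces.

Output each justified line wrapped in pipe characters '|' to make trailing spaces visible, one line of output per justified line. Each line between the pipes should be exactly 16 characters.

Line 1: ['universe'] (min_width=8, slack=8)
Line 2: ['hospital', 'two'] (min_width=12, slack=4)
Line 3: ['silver', 'banana'] (min_width=13, slack=3)
Line 4: ['diamond', 'from'] (min_width=12, slack=4)
Line 5: ['laser', 'mineral'] (min_width=13, slack=3)
Line 6: ['south', 'who'] (min_width=9, slack=7)
Line 7: ['rectangle'] (min_width=9, slack=7)
Line 8: ['waterfall'] (min_width=9, slack=7)

Answer: |universe        |
|hospital     two|
|silver    banana|
|diamond     from|
|laser    mineral|
|south        who|
|rectangle       |
|waterfall       |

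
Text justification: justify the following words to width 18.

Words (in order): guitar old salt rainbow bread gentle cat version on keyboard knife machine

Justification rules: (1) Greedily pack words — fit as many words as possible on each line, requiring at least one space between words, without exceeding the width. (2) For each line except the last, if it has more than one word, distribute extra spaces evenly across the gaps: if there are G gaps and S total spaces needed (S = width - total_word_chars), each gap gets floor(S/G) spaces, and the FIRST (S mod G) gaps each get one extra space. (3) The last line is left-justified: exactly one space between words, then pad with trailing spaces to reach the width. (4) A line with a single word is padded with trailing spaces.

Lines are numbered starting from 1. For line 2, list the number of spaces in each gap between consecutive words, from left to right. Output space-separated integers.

Line 1: ['guitar', 'old', 'salt'] (min_width=15, slack=3)
Line 2: ['rainbow', 'bread'] (min_width=13, slack=5)
Line 3: ['gentle', 'cat', 'version'] (min_width=18, slack=0)
Line 4: ['on', 'keyboard', 'knife'] (min_width=17, slack=1)
Line 5: ['machine'] (min_width=7, slack=11)

Answer: 6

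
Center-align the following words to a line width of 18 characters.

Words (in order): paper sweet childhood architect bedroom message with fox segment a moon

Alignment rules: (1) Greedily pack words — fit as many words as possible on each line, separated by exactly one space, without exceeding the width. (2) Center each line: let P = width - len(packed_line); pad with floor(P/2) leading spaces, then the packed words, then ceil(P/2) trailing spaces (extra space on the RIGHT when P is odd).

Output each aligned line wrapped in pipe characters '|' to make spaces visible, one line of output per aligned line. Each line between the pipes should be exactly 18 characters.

Line 1: ['paper', 'sweet'] (min_width=11, slack=7)
Line 2: ['childhood'] (min_width=9, slack=9)
Line 3: ['architect', 'bedroom'] (min_width=17, slack=1)
Line 4: ['message', 'with', 'fox'] (min_width=16, slack=2)
Line 5: ['segment', 'a', 'moon'] (min_width=14, slack=4)

Answer: |   paper sweet    |
|    childhood     |
|architect bedroom |
| message with fox |
|  segment a moon  |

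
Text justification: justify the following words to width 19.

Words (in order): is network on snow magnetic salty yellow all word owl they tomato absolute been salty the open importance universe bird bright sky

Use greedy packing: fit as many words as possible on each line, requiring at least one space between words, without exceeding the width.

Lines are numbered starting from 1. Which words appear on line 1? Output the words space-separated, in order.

Answer: is network on snow

Derivation:
Line 1: ['is', 'network', 'on', 'snow'] (min_width=18, slack=1)
Line 2: ['magnetic', 'salty'] (min_width=14, slack=5)
Line 3: ['yellow', 'all', 'word', 'owl'] (min_width=19, slack=0)
Line 4: ['they', 'tomato'] (min_width=11, slack=8)
Line 5: ['absolute', 'been', 'salty'] (min_width=19, slack=0)
Line 6: ['the', 'open', 'importance'] (min_width=19, slack=0)
Line 7: ['universe', 'bird'] (min_width=13, slack=6)
Line 8: ['bright', 'sky'] (min_width=10, slack=9)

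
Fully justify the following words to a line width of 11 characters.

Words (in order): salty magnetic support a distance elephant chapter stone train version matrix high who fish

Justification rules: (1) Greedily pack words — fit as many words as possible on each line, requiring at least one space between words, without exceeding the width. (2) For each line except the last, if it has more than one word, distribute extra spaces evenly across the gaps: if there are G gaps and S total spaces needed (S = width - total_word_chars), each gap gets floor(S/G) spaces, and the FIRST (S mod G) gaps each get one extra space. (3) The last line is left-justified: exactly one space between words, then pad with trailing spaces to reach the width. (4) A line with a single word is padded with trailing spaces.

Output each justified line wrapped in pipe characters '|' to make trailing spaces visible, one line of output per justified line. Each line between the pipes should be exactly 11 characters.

Line 1: ['salty'] (min_width=5, slack=6)
Line 2: ['magnetic'] (min_width=8, slack=3)
Line 3: ['support', 'a'] (min_width=9, slack=2)
Line 4: ['distance'] (min_width=8, slack=3)
Line 5: ['elephant'] (min_width=8, slack=3)
Line 6: ['chapter'] (min_width=7, slack=4)
Line 7: ['stone', 'train'] (min_width=11, slack=0)
Line 8: ['version'] (min_width=7, slack=4)
Line 9: ['matrix', 'high'] (min_width=11, slack=0)
Line 10: ['who', 'fish'] (min_width=8, slack=3)

Answer: |salty      |
|magnetic   |
|support   a|
|distance   |
|elephant   |
|chapter    |
|stone train|
|version    |
|matrix high|
|who fish   |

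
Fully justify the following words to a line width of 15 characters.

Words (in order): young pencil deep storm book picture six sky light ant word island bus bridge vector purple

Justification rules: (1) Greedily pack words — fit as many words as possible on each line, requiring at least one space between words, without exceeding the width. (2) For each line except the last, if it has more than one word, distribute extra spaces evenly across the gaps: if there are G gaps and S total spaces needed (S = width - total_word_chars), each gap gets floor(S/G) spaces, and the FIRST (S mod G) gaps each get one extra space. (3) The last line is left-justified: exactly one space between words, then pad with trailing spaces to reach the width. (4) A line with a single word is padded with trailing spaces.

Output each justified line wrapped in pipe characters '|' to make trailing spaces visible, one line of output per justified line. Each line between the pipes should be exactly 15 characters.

Answer: |young    pencil|
|deep storm book|
|picture six sky|
|light  ant word|
|island      bus|
|bridge   vector|
|purple         |

Derivation:
Line 1: ['young', 'pencil'] (min_width=12, slack=3)
Line 2: ['deep', 'storm', 'book'] (min_width=15, slack=0)
Line 3: ['picture', 'six', 'sky'] (min_width=15, slack=0)
Line 4: ['light', 'ant', 'word'] (min_width=14, slack=1)
Line 5: ['island', 'bus'] (min_width=10, slack=5)
Line 6: ['bridge', 'vector'] (min_width=13, slack=2)
Line 7: ['purple'] (min_width=6, slack=9)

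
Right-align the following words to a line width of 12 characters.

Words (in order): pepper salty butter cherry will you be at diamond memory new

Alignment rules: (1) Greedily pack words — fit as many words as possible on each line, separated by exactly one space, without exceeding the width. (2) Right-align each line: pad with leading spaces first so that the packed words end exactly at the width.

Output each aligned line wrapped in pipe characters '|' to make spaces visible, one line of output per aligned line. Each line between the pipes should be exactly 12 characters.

Answer: |pepper salty|
|      butter|
| cherry will|
|   you be at|
|     diamond|
|  memory new|

Derivation:
Line 1: ['pepper', 'salty'] (min_width=12, slack=0)
Line 2: ['butter'] (min_width=6, slack=6)
Line 3: ['cherry', 'will'] (min_width=11, slack=1)
Line 4: ['you', 'be', 'at'] (min_width=9, slack=3)
Line 5: ['diamond'] (min_width=7, slack=5)
Line 6: ['memory', 'new'] (min_width=10, slack=2)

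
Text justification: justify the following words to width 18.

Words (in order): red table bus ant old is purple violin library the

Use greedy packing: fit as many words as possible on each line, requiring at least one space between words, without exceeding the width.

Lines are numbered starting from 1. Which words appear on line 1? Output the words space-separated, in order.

Answer: red table bus ant

Derivation:
Line 1: ['red', 'table', 'bus', 'ant'] (min_width=17, slack=1)
Line 2: ['old', 'is', 'purple'] (min_width=13, slack=5)
Line 3: ['violin', 'library', 'the'] (min_width=18, slack=0)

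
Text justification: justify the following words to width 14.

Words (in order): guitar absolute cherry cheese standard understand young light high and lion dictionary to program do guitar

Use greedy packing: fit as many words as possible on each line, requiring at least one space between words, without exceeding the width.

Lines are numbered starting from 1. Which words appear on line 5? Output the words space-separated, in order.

Line 1: ['guitar'] (min_width=6, slack=8)
Line 2: ['absolute'] (min_width=8, slack=6)
Line 3: ['cherry', 'cheese'] (min_width=13, slack=1)
Line 4: ['standard'] (min_width=8, slack=6)
Line 5: ['understand'] (min_width=10, slack=4)
Line 6: ['young', 'light'] (min_width=11, slack=3)
Line 7: ['high', 'and', 'lion'] (min_width=13, slack=1)
Line 8: ['dictionary', 'to'] (min_width=13, slack=1)
Line 9: ['program', 'do'] (min_width=10, slack=4)
Line 10: ['guitar'] (min_width=6, slack=8)

Answer: understand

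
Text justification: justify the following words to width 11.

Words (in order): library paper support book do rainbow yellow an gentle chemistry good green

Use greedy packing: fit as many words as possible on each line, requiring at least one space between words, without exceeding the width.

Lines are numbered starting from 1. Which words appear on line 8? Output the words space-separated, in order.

Answer: chemistry

Derivation:
Line 1: ['library'] (min_width=7, slack=4)
Line 2: ['paper'] (min_width=5, slack=6)
Line 3: ['support'] (min_width=7, slack=4)
Line 4: ['book', 'do'] (min_width=7, slack=4)
Line 5: ['rainbow'] (min_width=7, slack=4)
Line 6: ['yellow', 'an'] (min_width=9, slack=2)
Line 7: ['gentle'] (min_width=6, slack=5)
Line 8: ['chemistry'] (min_width=9, slack=2)
Line 9: ['good', 'green'] (min_width=10, slack=1)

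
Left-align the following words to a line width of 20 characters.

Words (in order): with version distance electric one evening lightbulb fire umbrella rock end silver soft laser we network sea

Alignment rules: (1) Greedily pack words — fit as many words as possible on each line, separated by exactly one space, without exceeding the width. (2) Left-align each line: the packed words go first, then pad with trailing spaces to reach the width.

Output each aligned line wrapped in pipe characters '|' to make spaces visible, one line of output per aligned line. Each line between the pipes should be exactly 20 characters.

Answer: |with version        |
|distance electric   |
|one evening         |
|lightbulb fire      |
|umbrella rock end   |
|silver soft laser we|
|network sea         |

Derivation:
Line 1: ['with', 'version'] (min_width=12, slack=8)
Line 2: ['distance', 'electric'] (min_width=17, slack=3)
Line 3: ['one', 'evening'] (min_width=11, slack=9)
Line 4: ['lightbulb', 'fire'] (min_width=14, slack=6)
Line 5: ['umbrella', 'rock', 'end'] (min_width=17, slack=3)
Line 6: ['silver', 'soft', 'laser', 'we'] (min_width=20, slack=0)
Line 7: ['network', 'sea'] (min_width=11, slack=9)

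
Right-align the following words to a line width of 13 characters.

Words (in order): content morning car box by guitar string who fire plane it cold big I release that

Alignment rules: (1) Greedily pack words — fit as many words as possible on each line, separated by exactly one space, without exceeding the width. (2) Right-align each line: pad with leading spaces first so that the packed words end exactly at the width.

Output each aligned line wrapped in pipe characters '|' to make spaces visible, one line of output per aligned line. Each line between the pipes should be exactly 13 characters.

Line 1: ['content'] (min_width=7, slack=6)
Line 2: ['morning', 'car'] (min_width=11, slack=2)
Line 3: ['box', 'by', 'guitar'] (min_width=13, slack=0)
Line 4: ['string', 'who'] (min_width=10, slack=3)
Line 5: ['fire', 'plane', 'it'] (min_width=13, slack=0)
Line 6: ['cold', 'big', 'I'] (min_width=10, slack=3)
Line 7: ['release', 'that'] (min_width=12, slack=1)

Answer: |      content|
|  morning car|
|box by guitar|
|   string who|
|fire plane it|
|   cold big I|
| release that|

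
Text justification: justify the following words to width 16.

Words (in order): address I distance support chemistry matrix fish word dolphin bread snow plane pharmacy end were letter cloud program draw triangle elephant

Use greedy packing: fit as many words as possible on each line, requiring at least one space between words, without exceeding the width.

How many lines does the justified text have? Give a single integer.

Line 1: ['address', 'I'] (min_width=9, slack=7)
Line 2: ['distance', 'support'] (min_width=16, slack=0)
Line 3: ['chemistry', 'matrix'] (min_width=16, slack=0)
Line 4: ['fish', 'word'] (min_width=9, slack=7)
Line 5: ['dolphin', 'bread'] (min_width=13, slack=3)
Line 6: ['snow', 'plane'] (min_width=10, slack=6)
Line 7: ['pharmacy', 'end'] (min_width=12, slack=4)
Line 8: ['were', 'letter'] (min_width=11, slack=5)
Line 9: ['cloud', 'program'] (min_width=13, slack=3)
Line 10: ['draw', 'triangle'] (min_width=13, slack=3)
Line 11: ['elephant'] (min_width=8, slack=8)
Total lines: 11

Answer: 11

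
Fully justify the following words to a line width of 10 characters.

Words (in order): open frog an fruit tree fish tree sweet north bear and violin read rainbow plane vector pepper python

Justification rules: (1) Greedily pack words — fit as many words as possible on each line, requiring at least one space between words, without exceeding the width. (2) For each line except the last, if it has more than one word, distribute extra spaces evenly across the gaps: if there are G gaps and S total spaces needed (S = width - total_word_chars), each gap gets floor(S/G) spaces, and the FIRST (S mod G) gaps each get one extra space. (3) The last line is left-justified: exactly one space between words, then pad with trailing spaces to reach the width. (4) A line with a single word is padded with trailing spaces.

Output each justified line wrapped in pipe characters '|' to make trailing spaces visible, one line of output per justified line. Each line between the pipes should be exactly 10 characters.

Line 1: ['open', 'frog'] (min_width=9, slack=1)
Line 2: ['an', 'fruit'] (min_width=8, slack=2)
Line 3: ['tree', 'fish'] (min_width=9, slack=1)
Line 4: ['tree', 'sweet'] (min_width=10, slack=0)
Line 5: ['north', 'bear'] (min_width=10, slack=0)
Line 6: ['and', 'violin'] (min_width=10, slack=0)
Line 7: ['read'] (min_width=4, slack=6)
Line 8: ['rainbow'] (min_width=7, slack=3)
Line 9: ['plane'] (min_width=5, slack=5)
Line 10: ['vector'] (min_width=6, slack=4)
Line 11: ['pepper'] (min_width=6, slack=4)
Line 12: ['python'] (min_width=6, slack=4)

Answer: |open  frog|
|an   fruit|
|tree  fish|
|tree sweet|
|north bear|
|and violin|
|read      |
|rainbow   |
|plane     |
|vector    |
|pepper    |
|python    |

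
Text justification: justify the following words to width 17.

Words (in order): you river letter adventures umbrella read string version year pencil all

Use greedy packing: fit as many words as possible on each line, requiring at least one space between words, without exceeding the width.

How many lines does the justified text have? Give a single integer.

Line 1: ['you', 'river', 'letter'] (min_width=16, slack=1)
Line 2: ['adventures'] (min_width=10, slack=7)
Line 3: ['umbrella', 'read'] (min_width=13, slack=4)
Line 4: ['string', 'version'] (min_width=14, slack=3)
Line 5: ['year', 'pencil', 'all'] (min_width=15, slack=2)
Total lines: 5

Answer: 5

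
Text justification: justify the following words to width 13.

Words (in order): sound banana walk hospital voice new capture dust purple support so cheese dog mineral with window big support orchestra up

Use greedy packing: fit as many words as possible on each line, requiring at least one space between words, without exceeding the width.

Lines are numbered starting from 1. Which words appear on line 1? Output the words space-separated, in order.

Answer: sound banana

Derivation:
Line 1: ['sound', 'banana'] (min_width=12, slack=1)
Line 2: ['walk', 'hospital'] (min_width=13, slack=0)
Line 3: ['voice', 'new'] (min_width=9, slack=4)
Line 4: ['capture', 'dust'] (min_width=12, slack=1)
Line 5: ['purple'] (min_width=6, slack=7)
Line 6: ['support', 'so'] (min_width=10, slack=3)
Line 7: ['cheese', 'dog'] (min_width=10, slack=3)
Line 8: ['mineral', 'with'] (min_width=12, slack=1)
Line 9: ['window', 'big'] (min_width=10, slack=3)
Line 10: ['support'] (min_width=7, slack=6)
Line 11: ['orchestra', 'up'] (min_width=12, slack=1)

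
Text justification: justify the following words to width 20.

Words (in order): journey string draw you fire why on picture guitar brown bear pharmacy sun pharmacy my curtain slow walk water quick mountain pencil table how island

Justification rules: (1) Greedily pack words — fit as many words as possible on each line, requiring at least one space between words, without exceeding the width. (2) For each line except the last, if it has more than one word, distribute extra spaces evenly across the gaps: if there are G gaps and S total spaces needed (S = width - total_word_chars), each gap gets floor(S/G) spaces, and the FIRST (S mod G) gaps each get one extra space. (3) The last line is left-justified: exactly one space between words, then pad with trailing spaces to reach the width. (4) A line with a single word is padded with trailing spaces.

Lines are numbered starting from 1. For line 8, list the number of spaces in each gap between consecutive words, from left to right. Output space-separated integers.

Line 1: ['journey', 'string', 'draw'] (min_width=19, slack=1)
Line 2: ['you', 'fire', 'why', 'on'] (min_width=15, slack=5)
Line 3: ['picture', 'guitar', 'brown'] (min_width=20, slack=0)
Line 4: ['bear', 'pharmacy', 'sun'] (min_width=17, slack=3)
Line 5: ['pharmacy', 'my', 'curtain'] (min_width=19, slack=1)
Line 6: ['slow', 'walk', 'water'] (min_width=15, slack=5)
Line 7: ['quick', 'mountain'] (min_width=14, slack=6)
Line 8: ['pencil', 'table', 'how'] (min_width=16, slack=4)
Line 9: ['island'] (min_width=6, slack=14)

Answer: 3 3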